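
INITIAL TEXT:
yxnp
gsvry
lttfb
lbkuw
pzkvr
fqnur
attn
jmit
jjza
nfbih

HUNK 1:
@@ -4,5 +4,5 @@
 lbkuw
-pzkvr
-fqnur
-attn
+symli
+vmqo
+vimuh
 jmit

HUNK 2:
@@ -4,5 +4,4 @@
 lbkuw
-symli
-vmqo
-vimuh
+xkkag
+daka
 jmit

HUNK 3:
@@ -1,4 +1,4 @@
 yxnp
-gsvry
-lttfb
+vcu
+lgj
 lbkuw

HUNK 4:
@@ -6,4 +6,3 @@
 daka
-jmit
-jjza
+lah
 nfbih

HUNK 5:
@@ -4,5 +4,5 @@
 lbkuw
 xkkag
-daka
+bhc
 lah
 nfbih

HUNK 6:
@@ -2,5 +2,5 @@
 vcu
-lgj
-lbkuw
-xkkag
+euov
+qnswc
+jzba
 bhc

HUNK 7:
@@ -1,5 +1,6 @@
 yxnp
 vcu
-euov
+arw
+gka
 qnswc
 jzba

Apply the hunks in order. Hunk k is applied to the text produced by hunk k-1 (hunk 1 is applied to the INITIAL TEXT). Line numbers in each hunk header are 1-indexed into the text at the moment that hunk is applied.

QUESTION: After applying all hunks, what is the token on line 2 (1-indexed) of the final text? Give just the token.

Answer: vcu

Derivation:
Hunk 1: at line 4 remove [pzkvr,fqnur,attn] add [symli,vmqo,vimuh] -> 10 lines: yxnp gsvry lttfb lbkuw symli vmqo vimuh jmit jjza nfbih
Hunk 2: at line 4 remove [symli,vmqo,vimuh] add [xkkag,daka] -> 9 lines: yxnp gsvry lttfb lbkuw xkkag daka jmit jjza nfbih
Hunk 3: at line 1 remove [gsvry,lttfb] add [vcu,lgj] -> 9 lines: yxnp vcu lgj lbkuw xkkag daka jmit jjza nfbih
Hunk 4: at line 6 remove [jmit,jjza] add [lah] -> 8 lines: yxnp vcu lgj lbkuw xkkag daka lah nfbih
Hunk 5: at line 4 remove [daka] add [bhc] -> 8 lines: yxnp vcu lgj lbkuw xkkag bhc lah nfbih
Hunk 6: at line 2 remove [lgj,lbkuw,xkkag] add [euov,qnswc,jzba] -> 8 lines: yxnp vcu euov qnswc jzba bhc lah nfbih
Hunk 7: at line 1 remove [euov] add [arw,gka] -> 9 lines: yxnp vcu arw gka qnswc jzba bhc lah nfbih
Final line 2: vcu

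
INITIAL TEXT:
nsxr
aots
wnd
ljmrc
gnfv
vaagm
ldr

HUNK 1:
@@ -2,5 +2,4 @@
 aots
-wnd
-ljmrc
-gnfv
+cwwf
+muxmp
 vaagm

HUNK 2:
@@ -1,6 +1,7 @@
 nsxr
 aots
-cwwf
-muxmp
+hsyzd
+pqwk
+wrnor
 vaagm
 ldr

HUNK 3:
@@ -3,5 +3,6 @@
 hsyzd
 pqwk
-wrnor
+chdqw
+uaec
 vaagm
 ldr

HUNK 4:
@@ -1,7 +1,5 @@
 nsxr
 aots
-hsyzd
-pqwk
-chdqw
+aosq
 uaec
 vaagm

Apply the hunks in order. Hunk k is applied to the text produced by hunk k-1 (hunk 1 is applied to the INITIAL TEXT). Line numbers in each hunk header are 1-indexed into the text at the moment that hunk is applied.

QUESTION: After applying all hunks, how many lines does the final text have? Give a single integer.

Answer: 6

Derivation:
Hunk 1: at line 2 remove [wnd,ljmrc,gnfv] add [cwwf,muxmp] -> 6 lines: nsxr aots cwwf muxmp vaagm ldr
Hunk 2: at line 1 remove [cwwf,muxmp] add [hsyzd,pqwk,wrnor] -> 7 lines: nsxr aots hsyzd pqwk wrnor vaagm ldr
Hunk 3: at line 3 remove [wrnor] add [chdqw,uaec] -> 8 lines: nsxr aots hsyzd pqwk chdqw uaec vaagm ldr
Hunk 4: at line 1 remove [hsyzd,pqwk,chdqw] add [aosq] -> 6 lines: nsxr aots aosq uaec vaagm ldr
Final line count: 6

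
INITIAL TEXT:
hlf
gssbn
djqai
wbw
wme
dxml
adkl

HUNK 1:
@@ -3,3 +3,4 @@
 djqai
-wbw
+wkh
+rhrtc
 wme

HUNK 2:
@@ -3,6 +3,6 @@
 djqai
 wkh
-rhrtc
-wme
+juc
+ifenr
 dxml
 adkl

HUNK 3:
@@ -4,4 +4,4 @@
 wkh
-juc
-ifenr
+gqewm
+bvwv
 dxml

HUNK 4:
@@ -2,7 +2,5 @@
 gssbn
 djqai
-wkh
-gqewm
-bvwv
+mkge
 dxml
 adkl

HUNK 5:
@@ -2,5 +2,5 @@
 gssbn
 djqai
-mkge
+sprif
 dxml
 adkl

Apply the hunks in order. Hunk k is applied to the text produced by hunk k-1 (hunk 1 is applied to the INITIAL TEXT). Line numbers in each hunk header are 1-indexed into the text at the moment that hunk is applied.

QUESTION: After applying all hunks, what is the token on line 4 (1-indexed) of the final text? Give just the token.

Answer: sprif

Derivation:
Hunk 1: at line 3 remove [wbw] add [wkh,rhrtc] -> 8 lines: hlf gssbn djqai wkh rhrtc wme dxml adkl
Hunk 2: at line 3 remove [rhrtc,wme] add [juc,ifenr] -> 8 lines: hlf gssbn djqai wkh juc ifenr dxml adkl
Hunk 3: at line 4 remove [juc,ifenr] add [gqewm,bvwv] -> 8 lines: hlf gssbn djqai wkh gqewm bvwv dxml adkl
Hunk 4: at line 2 remove [wkh,gqewm,bvwv] add [mkge] -> 6 lines: hlf gssbn djqai mkge dxml adkl
Hunk 5: at line 2 remove [mkge] add [sprif] -> 6 lines: hlf gssbn djqai sprif dxml adkl
Final line 4: sprif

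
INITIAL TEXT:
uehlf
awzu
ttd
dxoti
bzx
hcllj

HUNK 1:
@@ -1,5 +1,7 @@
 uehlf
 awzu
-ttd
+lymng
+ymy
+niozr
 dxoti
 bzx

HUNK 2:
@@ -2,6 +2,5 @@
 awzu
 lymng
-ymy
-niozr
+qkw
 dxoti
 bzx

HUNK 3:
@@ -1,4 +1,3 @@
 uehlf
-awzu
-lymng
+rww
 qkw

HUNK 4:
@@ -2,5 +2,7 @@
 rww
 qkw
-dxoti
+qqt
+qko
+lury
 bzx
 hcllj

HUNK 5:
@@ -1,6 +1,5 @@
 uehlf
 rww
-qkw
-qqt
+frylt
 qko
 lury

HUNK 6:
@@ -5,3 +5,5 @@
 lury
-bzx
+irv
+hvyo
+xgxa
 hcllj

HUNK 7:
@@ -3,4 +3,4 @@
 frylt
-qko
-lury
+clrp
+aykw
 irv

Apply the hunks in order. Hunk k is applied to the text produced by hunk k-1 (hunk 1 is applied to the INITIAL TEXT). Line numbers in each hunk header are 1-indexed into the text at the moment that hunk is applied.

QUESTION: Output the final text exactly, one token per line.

Answer: uehlf
rww
frylt
clrp
aykw
irv
hvyo
xgxa
hcllj

Derivation:
Hunk 1: at line 1 remove [ttd] add [lymng,ymy,niozr] -> 8 lines: uehlf awzu lymng ymy niozr dxoti bzx hcllj
Hunk 2: at line 2 remove [ymy,niozr] add [qkw] -> 7 lines: uehlf awzu lymng qkw dxoti bzx hcllj
Hunk 3: at line 1 remove [awzu,lymng] add [rww] -> 6 lines: uehlf rww qkw dxoti bzx hcllj
Hunk 4: at line 2 remove [dxoti] add [qqt,qko,lury] -> 8 lines: uehlf rww qkw qqt qko lury bzx hcllj
Hunk 5: at line 1 remove [qkw,qqt] add [frylt] -> 7 lines: uehlf rww frylt qko lury bzx hcllj
Hunk 6: at line 5 remove [bzx] add [irv,hvyo,xgxa] -> 9 lines: uehlf rww frylt qko lury irv hvyo xgxa hcllj
Hunk 7: at line 3 remove [qko,lury] add [clrp,aykw] -> 9 lines: uehlf rww frylt clrp aykw irv hvyo xgxa hcllj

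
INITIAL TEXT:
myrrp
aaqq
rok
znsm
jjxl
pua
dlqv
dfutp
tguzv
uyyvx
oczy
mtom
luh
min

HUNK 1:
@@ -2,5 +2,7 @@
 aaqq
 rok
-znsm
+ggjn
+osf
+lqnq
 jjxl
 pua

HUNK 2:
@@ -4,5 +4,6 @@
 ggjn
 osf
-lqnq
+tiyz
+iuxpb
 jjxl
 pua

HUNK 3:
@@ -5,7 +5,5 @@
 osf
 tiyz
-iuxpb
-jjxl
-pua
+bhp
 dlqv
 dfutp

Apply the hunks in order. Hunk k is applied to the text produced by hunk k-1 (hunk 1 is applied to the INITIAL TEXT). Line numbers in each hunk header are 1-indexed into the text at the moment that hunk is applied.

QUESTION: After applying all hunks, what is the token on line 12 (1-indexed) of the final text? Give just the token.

Hunk 1: at line 2 remove [znsm] add [ggjn,osf,lqnq] -> 16 lines: myrrp aaqq rok ggjn osf lqnq jjxl pua dlqv dfutp tguzv uyyvx oczy mtom luh min
Hunk 2: at line 4 remove [lqnq] add [tiyz,iuxpb] -> 17 lines: myrrp aaqq rok ggjn osf tiyz iuxpb jjxl pua dlqv dfutp tguzv uyyvx oczy mtom luh min
Hunk 3: at line 5 remove [iuxpb,jjxl,pua] add [bhp] -> 15 lines: myrrp aaqq rok ggjn osf tiyz bhp dlqv dfutp tguzv uyyvx oczy mtom luh min
Final line 12: oczy

Answer: oczy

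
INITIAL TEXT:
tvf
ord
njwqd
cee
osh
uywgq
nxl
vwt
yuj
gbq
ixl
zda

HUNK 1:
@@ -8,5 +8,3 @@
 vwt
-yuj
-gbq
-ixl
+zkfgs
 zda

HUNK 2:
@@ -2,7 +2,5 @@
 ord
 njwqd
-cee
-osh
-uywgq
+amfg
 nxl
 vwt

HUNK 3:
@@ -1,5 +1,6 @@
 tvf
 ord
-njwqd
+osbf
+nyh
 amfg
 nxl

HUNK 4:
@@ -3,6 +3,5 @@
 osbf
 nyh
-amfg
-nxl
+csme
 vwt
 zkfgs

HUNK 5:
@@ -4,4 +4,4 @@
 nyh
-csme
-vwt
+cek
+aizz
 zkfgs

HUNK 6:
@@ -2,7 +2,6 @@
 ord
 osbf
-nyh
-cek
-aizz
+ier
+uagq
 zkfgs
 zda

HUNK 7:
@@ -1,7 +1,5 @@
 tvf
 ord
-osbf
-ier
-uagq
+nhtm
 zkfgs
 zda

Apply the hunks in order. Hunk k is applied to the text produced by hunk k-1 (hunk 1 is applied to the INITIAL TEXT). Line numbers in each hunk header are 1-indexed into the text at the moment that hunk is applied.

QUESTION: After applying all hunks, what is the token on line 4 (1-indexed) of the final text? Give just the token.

Hunk 1: at line 8 remove [yuj,gbq,ixl] add [zkfgs] -> 10 lines: tvf ord njwqd cee osh uywgq nxl vwt zkfgs zda
Hunk 2: at line 2 remove [cee,osh,uywgq] add [amfg] -> 8 lines: tvf ord njwqd amfg nxl vwt zkfgs zda
Hunk 3: at line 1 remove [njwqd] add [osbf,nyh] -> 9 lines: tvf ord osbf nyh amfg nxl vwt zkfgs zda
Hunk 4: at line 3 remove [amfg,nxl] add [csme] -> 8 lines: tvf ord osbf nyh csme vwt zkfgs zda
Hunk 5: at line 4 remove [csme,vwt] add [cek,aizz] -> 8 lines: tvf ord osbf nyh cek aizz zkfgs zda
Hunk 6: at line 2 remove [nyh,cek,aizz] add [ier,uagq] -> 7 lines: tvf ord osbf ier uagq zkfgs zda
Hunk 7: at line 1 remove [osbf,ier,uagq] add [nhtm] -> 5 lines: tvf ord nhtm zkfgs zda
Final line 4: zkfgs

Answer: zkfgs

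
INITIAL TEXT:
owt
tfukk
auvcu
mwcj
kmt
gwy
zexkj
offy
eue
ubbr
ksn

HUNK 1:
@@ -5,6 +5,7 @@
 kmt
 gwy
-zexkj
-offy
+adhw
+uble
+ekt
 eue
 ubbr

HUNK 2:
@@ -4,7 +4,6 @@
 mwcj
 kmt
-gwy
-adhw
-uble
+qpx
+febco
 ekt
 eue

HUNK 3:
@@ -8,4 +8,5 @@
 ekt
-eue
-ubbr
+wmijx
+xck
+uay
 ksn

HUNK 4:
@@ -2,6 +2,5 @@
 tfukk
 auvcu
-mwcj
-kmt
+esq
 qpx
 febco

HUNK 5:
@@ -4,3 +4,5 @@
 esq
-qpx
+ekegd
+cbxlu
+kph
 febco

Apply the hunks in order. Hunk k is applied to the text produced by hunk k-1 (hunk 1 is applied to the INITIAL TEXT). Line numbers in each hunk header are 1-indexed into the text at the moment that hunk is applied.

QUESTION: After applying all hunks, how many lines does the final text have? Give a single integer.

Answer: 13

Derivation:
Hunk 1: at line 5 remove [zexkj,offy] add [adhw,uble,ekt] -> 12 lines: owt tfukk auvcu mwcj kmt gwy adhw uble ekt eue ubbr ksn
Hunk 2: at line 4 remove [gwy,adhw,uble] add [qpx,febco] -> 11 lines: owt tfukk auvcu mwcj kmt qpx febco ekt eue ubbr ksn
Hunk 3: at line 8 remove [eue,ubbr] add [wmijx,xck,uay] -> 12 lines: owt tfukk auvcu mwcj kmt qpx febco ekt wmijx xck uay ksn
Hunk 4: at line 2 remove [mwcj,kmt] add [esq] -> 11 lines: owt tfukk auvcu esq qpx febco ekt wmijx xck uay ksn
Hunk 5: at line 4 remove [qpx] add [ekegd,cbxlu,kph] -> 13 lines: owt tfukk auvcu esq ekegd cbxlu kph febco ekt wmijx xck uay ksn
Final line count: 13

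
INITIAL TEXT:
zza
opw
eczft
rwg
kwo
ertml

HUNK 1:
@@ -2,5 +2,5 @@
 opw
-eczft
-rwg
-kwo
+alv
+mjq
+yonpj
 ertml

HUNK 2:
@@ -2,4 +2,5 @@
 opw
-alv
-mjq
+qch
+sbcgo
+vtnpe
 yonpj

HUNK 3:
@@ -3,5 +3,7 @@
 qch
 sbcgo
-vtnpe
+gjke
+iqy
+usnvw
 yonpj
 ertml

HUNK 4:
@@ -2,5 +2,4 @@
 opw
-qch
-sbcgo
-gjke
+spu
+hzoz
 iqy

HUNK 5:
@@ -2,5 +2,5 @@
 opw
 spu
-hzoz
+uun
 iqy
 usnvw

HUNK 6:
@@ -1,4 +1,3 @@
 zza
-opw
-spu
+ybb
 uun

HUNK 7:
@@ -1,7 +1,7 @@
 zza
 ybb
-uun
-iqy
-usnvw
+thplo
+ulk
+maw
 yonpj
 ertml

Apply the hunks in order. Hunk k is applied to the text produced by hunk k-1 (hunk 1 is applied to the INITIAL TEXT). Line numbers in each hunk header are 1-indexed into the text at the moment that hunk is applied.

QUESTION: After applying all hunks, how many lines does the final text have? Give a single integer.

Answer: 7

Derivation:
Hunk 1: at line 2 remove [eczft,rwg,kwo] add [alv,mjq,yonpj] -> 6 lines: zza opw alv mjq yonpj ertml
Hunk 2: at line 2 remove [alv,mjq] add [qch,sbcgo,vtnpe] -> 7 lines: zza opw qch sbcgo vtnpe yonpj ertml
Hunk 3: at line 3 remove [vtnpe] add [gjke,iqy,usnvw] -> 9 lines: zza opw qch sbcgo gjke iqy usnvw yonpj ertml
Hunk 4: at line 2 remove [qch,sbcgo,gjke] add [spu,hzoz] -> 8 lines: zza opw spu hzoz iqy usnvw yonpj ertml
Hunk 5: at line 2 remove [hzoz] add [uun] -> 8 lines: zza opw spu uun iqy usnvw yonpj ertml
Hunk 6: at line 1 remove [opw,spu] add [ybb] -> 7 lines: zza ybb uun iqy usnvw yonpj ertml
Hunk 7: at line 1 remove [uun,iqy,usnvw] add [thplo,ulk,maw] -> 7 lines: zza ybb thplo ulk maw yonpj ertml
Final line count: 7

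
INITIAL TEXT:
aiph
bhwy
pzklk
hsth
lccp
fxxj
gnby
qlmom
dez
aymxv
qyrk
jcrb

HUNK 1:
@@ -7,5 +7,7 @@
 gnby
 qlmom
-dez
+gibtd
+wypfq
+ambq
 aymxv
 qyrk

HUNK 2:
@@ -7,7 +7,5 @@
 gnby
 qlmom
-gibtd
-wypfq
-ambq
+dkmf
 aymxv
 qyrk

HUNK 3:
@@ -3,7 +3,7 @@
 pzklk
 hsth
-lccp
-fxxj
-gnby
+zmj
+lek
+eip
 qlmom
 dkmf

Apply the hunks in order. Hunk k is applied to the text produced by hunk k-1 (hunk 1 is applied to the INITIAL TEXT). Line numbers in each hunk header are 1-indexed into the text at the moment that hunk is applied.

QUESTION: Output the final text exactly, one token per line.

Hunk 1: at line 7 remove [dez] add [gibtd,wypfq,ambq] -> 14 lines: aiph bhwy pzklk hsth lccp fxxj gnby qlmom gibtd wypfq ambq aymxv qyrk jcrb
Hunk 2: at line 7 remove [gibtd,wypfq,ambq] add [dkmf] -> 12 lines: aiph bhwy pzklk hsth lccp fxxj gnby qlmom dkmf aymxv qyrk jcrb
Hunk 3: at line 3 remove [lccp,fxxj,gnby] add [zmj,lek,eip] -> 12 lines: aiph bhwy pzklk hsth zmj lek eip qlmom dkmf aymxv qyrk jcrb

Answer: aiph
bhwy
pzklk
hsth
zmj
lek
eip
qlmom
dkmf
aymxv
qyrk
jcrb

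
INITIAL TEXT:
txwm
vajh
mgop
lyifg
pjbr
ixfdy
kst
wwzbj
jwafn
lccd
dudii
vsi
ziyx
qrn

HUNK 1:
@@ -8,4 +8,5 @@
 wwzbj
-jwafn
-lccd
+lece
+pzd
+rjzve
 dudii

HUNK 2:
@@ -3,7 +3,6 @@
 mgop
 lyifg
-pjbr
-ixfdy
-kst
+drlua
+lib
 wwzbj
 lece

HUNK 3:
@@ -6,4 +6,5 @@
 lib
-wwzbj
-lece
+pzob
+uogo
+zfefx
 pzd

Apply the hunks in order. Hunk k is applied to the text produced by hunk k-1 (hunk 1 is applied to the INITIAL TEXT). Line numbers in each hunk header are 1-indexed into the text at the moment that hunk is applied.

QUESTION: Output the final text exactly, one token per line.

Hunk 1: at line 8 remove [jwafn,lccd] add [lece,pzd,rjzve] -> 15 lines: txwm vajh mgop lyifg pjbr ixfdy kst wwzbj lece pzd rjzve dudii vsi ziyx qrn
Hunk 2: at line 3 remove [pjbr,ixfdy,kst] add [drlua,lib] -> 14 lines: txwm vajh mgop lyifg drlua lib wwzbj lece pzd rjzve dudii vsi ziyx qrn
Hunk 3: at line 6 remove [wwzbj,lece] add [pzob,uogo,zfefx] -> 15 lines: txwm vajh mgop lyifg drlua lib pzob uogo zfefx pzd rjzve dudii vsi ziyx qrn

Answer: txwm
vajh
mgop
lyifg
drlua
lib
pzob
uogo
zfefx
pzd
rjzve
dudii
vsi
ziyx
qrn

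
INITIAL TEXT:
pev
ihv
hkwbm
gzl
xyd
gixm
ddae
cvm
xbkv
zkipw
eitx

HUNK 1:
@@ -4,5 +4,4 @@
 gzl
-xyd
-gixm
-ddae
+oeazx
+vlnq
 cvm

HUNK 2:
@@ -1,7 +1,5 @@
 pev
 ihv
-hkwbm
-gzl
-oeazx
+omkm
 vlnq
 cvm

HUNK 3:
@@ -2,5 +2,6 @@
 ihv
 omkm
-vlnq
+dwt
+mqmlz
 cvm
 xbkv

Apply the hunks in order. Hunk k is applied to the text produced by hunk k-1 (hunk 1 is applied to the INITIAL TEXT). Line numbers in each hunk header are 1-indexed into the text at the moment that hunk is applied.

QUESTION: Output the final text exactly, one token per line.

Answer: pev
ihv
omkm
dwt
mqmlz
cvm
xbkv
zkipw
eitx

Derivation:
Hunk 1: at line 4 remove [xyd,gixm,ddae] add [oeazx,vlnq] -> 10 lines: pev ihv hkwbm gzl oeazx vlnq cvm xbkv zkipw eitx
Hunk 2: at line 1 remove [hkwbm,gzl,oeazx] add [omkm] -> 8 lines: pev ihv omkm vlnq cvm xbkv zkipw eitx
Hunk 3: at line 2 remove [vlnq] add [dwt,mqmlz] -> 9 lines: pev ihv omkm dwt mqmlz cvm xbkv zkipw eitx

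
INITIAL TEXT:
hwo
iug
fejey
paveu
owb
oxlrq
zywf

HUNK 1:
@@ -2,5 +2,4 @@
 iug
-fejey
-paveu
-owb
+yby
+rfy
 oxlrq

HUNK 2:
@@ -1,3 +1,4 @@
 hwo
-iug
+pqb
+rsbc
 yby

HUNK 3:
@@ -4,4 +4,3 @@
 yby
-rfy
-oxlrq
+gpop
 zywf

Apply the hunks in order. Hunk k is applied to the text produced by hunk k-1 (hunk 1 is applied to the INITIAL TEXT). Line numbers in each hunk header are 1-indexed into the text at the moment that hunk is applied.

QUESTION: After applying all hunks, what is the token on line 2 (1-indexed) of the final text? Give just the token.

Answer: pqb

Derivation:
Hunk 1: at line 2 remove [fejey,paveu,owb] add [yby,rfy] -> 6 lines: hwo iug yby rfy oxlrq zywf
Hunk 2: at line 1 remove [iug] add [pqb,rsbc] -> 7 lines: hwo pqb rsbc yby rfy oxlrq zywf
Hunk 3: at line 4 remove [rfy,oxlrq] add [gpop] -> 6 lines: hwo pqb rsbc yby gpop zywf
Final line 2: pqb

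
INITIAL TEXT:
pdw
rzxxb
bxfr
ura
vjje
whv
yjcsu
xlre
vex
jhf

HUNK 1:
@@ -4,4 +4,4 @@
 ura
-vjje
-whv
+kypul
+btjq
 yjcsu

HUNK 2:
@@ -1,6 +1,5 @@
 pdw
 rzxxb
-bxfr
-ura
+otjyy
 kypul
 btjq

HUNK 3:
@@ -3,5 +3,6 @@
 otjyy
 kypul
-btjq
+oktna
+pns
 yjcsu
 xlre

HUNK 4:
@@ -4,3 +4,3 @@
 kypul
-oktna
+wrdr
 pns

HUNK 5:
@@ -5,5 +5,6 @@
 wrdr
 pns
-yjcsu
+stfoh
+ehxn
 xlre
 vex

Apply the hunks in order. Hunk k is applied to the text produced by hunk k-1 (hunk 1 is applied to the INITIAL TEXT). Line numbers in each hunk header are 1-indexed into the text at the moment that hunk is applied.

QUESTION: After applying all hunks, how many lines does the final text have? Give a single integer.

Hunk 1: at line 4 remove [vjje,whv] add [kypul,btjq] -> 10 lines: pdw rzxxb bxfr ura kypul btjq yjcsu xlre vex jhf
Hunk 2: at line 1 remove [bxfr,ura] add [otjyy] -> 9 lines: pdw rzxxb otjyy kypul btjq yjcsu xlre vex jhf
Hunk 3: at line 3 remove [btjq] add [oktna,pns] -> 10 lines: pdw rzxxb otjyy kypul oktna pns yjcsu xlre vex jhf
Hunk 4: at line 4 remove [oktna] add [wrdr] -> 10 lines: pdw rzxxb otjyy kypul wrdr pns yjcsu xlre vex jhf
Hunk 5: at line 5 remove [yjcsu] add [stfoh,ehxn] -> 11 lines: pdw rzxxb otjyy kypul wrdr pns stfoh ehxn xlre vex jhf
Final line count: 11

Answer: 11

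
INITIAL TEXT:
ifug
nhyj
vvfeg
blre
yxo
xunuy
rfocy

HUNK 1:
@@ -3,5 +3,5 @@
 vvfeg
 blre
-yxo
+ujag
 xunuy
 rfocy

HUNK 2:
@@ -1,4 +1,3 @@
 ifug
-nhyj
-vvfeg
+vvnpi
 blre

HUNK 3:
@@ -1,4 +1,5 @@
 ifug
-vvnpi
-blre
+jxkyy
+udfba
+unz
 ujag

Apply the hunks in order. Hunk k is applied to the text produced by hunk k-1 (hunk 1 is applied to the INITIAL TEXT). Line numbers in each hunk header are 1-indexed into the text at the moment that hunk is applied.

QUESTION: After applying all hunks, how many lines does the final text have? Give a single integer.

Hunk 1: at line 3 remove [yxo] add [ujag] -> 7 lines: ifug nhyj vvfeg blre ujag xunuy rfocy
Hunk 2: at line 1 remove [nhyj,vvfeg] add [vvnpi] -> 6 lines: ifug vvnpi blre ujag xunuy rfocy
Hunk 3: at line 1 remove [vvnpi,blre] add [jxkyy,udfba,unz] -> 7 lines: ifug jxkyy udfba unz ujag xunuy rfocy
Final line count: 7

Answer: 7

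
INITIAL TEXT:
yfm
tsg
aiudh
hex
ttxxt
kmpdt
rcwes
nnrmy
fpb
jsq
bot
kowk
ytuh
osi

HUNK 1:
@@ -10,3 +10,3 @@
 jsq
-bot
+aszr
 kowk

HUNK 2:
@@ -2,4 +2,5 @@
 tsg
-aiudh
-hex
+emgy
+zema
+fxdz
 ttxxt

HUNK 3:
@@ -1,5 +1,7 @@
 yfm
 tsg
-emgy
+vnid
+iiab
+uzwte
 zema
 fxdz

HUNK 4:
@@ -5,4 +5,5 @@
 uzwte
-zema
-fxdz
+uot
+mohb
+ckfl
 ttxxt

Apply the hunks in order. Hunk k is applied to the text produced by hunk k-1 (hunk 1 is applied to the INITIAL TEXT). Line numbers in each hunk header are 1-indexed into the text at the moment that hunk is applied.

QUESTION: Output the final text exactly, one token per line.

Hunk 1: at line 10 remove [bot] add [aszr] -> 14 lines: yfm tsg aiudh hex ttxxt kmpdt rcwes nnrmy fpb jsq aszr kowk ytuh osi
Hunk 2: at line 2 remove [aiudh,hex] add [emgy,zema,fxdz] -> 15 lines: yfm tsg emgy zema fxdz ttxxt kmpdt rcwes nnrmy fpb jsq aszr kowk ytuh osi
Hunk 3: at line 1 remove [emgy] add [vnid,iiab,uzwte] -> 17 lines: yfm tsg vnid iiab uzwte zema fxdz ttxxt kmpdt rcwes nnrmy fpb jsq aszr kowk ytuh osi
Hunk 4: at line 5 remove [zema,fxdz] add [uot,mohb,ckfl] -> 18 lines: yfm tsg vnid iiab uzwte uot mohb ckfl ttxxt kmpdt rcwes nnrmy fpb jsq aszr kowk ytuh osi

Answer: yfm
tsg
vnid
iiab
uzwte
uot
mohb
ckfl
ttxxt
kmpdt
rcwes
nnrmy
fpb
jsq
aszr
kowk
ytuh
osi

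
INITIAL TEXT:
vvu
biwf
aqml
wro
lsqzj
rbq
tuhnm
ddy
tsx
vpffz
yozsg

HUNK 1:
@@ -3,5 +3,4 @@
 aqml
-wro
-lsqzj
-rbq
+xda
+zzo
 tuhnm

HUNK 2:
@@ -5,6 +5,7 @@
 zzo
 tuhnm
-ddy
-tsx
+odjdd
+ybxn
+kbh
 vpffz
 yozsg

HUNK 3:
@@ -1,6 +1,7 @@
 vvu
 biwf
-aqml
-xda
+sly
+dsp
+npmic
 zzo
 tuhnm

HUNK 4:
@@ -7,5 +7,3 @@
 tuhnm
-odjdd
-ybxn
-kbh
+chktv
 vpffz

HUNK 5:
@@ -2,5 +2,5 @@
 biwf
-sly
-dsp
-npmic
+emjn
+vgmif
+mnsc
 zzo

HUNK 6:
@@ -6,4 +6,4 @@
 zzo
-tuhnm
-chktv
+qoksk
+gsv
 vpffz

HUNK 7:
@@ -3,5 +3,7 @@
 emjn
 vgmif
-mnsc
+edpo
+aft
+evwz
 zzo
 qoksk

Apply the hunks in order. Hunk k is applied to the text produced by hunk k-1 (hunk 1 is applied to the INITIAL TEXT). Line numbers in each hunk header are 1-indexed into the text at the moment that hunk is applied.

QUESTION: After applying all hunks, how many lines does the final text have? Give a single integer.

Answer: 12

Derivation:
Hunk 1: at line 3 remove [wro,lsqzj,rbq] add [xda,zzo] -> 10 lines: vvu biwf aqml xda zzo tuhnm ddy tsx vpffz yozsg
Hunk 2: at line 5 remove [ddy,tsx] add [odjdd,ybxn,kbh] -> 11 lines: vvu biwf aqml xda zzo tuhnm odjdd ybxn kbh vpffz yozsg
Hunk 3: at line 1 remove [aqml,xda] add [sly,dsp,npmic] -> 12 lines: vvu biwf sly dsp npmic zzo tuhnm odjdd ybxn kbh vpffz yozsg
Hunk 4: at line 7 remove [odjdd,ybxn,kbh] add [chktv] -> 10 lines: vvu biwf sly dsp npmic zzo tuhnm chktv vpffz yozsg
Hunk 5: at line 2 remove [sly,dsp,npmic] add [emjn,vgmif,mnsc] -> 10 lines: vvu biwf emjn vgmif mnsc zzo tuhnm chktv vpffz yozsg
Hunk 6: at line 6 remove [tuhnm,chktv] add [qoksk,gsv] -> 10 lines: vvu biwf emjn vgmif mnsc zzo qoksk gsv vpffz yozsg
Hunk 7: at line 3 remove [mnsc] add [edpo,aft,evwz] -> 12 lines: vvu biwf emjn vgmif edpo aft evwz zzo qoksk gsv vpffz yozsg
Final line count: 12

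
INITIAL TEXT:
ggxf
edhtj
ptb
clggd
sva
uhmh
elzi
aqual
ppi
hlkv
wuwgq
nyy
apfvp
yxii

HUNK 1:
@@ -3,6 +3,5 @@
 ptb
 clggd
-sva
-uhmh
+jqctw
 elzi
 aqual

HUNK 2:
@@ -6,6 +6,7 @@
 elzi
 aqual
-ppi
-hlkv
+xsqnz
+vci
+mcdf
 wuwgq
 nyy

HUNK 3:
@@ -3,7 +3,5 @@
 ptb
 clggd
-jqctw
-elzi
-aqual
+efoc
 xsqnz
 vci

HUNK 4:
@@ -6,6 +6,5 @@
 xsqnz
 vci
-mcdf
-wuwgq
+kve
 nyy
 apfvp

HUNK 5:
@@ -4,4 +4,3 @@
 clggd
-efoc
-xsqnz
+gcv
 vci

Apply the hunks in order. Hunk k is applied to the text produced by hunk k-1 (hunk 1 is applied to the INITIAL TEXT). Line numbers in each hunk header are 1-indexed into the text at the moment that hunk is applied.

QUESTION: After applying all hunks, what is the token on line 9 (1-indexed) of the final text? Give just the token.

Answer: apfvp

Derivation:
Hunk 1: at line 3 remove [sva,uhmh] add [jqctw] -> 13 lines: ggxf edhtj ptb clggd jqctw elzi aqual ppi hlkv wuwgq nyy apfvp yxii
Hunk 2: at line 6 remove [ppi,hlkv] add [xsqnz,vci,mcdf] -> 14 lines: ggxf edhtj ptb clggd jqctw elzi aqual xsqnz vci mcdf wuwgq nyy apfvp yxii
Hunk 3: at line 3 remove [jqctw,elzi,aqual] add [efoc] -> 12 lines: ggxf edhtj ptb clggd efoc xsqnz vci mcdf wuwgq nyy apfvp yxii
Hunk 4: at line 6 remove [mcdf,wuwgq] add [kve] -> 11 lines: ggxf edhtj ptb clggd efoc xsqnz vci kve nyy apfvp yxii
Hunk 5: at line 4 remove [efoc,xsqnz] add [gcv] -> 10 lines: ggxf edhtj ptb clggd gcv vci kve nyy apfvp yxii
Final line 9: apfvp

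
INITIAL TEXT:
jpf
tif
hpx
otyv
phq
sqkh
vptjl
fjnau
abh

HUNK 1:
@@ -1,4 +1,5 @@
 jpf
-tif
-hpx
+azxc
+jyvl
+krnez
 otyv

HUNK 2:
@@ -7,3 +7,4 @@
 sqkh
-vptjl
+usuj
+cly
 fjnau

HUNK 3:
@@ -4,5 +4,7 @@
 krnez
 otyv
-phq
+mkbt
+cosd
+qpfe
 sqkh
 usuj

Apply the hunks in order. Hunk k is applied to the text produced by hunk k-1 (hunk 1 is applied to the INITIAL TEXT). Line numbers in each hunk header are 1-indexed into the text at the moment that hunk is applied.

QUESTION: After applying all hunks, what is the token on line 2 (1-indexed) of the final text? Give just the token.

Hunk 1: at line 1 remove [tif,hpx] add [azxc,jyvl,krnez] -> 10 lines: jpf azxc jyvl krnez otyv phq sqkh vptjl fjnau abh
Hunk 2: at line 7 remove [vptjl] add [usuj,cly] -> 11 lines: jpf azxc jyvl krnez otyv phq sqkh usuj cly fjnau abh
Hunk 3: at line 4 remove [phq] add [mkbt,cosd,qpfe] -> 13 lines: jpf azxc jyvl krnez otyv mkbt cosd qpfe sqkh usuj cly fjnau abh
Final line 2: azxc

Answer: azxc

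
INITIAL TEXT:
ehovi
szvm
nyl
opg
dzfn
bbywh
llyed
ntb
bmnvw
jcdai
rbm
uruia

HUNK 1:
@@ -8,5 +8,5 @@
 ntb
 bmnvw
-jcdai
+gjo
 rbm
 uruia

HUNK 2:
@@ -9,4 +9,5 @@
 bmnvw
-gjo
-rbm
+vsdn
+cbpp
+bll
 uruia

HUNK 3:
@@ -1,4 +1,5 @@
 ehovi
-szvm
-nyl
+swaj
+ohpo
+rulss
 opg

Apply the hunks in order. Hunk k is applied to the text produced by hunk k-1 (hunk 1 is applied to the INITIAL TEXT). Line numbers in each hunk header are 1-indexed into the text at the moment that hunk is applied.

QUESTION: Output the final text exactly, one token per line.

Answer: ehovi
swaj
ohpo
rulss
opg
dzfn
bbywh
llyed
ntb
bmnvw
vsdn
cbpp
bll
uruia

Derivation:
Hunk 1: at line 8 remove [jcdai] add [gjo] -> 12 lines: ehovi szvm nyl opg dzfn bbywh llyed ntb bmnvw gjo rbm uruia
Hunk 2: at line 9 remove [gjo,rbm] add [vsdn,cbpp,bll] -> 13 lines: ehovi szvm nyl opg dzfn bbywh llyed ntb bmnvw vsdn cbpp bll uruia
Hunk 3: at line 1 remove [szvm,nyl] add [swaj,ohpo,rulss] -> 14 lines: ehovi swaj ohpo rulss opg dzfn bbywh llyed ntb bmnvw vsdn cbpp bll uruia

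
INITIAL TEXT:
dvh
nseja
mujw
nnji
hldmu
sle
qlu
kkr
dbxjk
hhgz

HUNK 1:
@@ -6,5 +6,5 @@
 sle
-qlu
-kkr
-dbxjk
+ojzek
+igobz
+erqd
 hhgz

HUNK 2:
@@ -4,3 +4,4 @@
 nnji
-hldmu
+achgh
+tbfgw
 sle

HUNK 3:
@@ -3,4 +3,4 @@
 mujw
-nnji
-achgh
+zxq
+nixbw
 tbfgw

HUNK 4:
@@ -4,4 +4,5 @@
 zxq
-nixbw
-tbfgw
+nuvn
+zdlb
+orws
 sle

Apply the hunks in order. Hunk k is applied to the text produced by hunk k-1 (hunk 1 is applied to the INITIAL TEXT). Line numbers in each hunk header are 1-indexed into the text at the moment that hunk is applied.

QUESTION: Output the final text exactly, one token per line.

Answer: dvh
nseja
mujw
zxq
nuvn
zdlb
orws
sle
ojzek
igobz
erqd
hhgz

Derivation:
Hunk 1: at line 6 remove [qlu,kkr,dbxjk] add [ojzek,igobz,erqd] -> 10 lines: dvh nseja mujw nnji hldmu sle ojzek igobz erqd hhgz
Hunk 2: at line 4 remove [hldmu] add [achgh,tbfgw] -> 11 lines: dvh nseja mujw nnji achgh tbfgw sle ojzek igobz erqd hhgz
Hunk 3: at line 3 remove [nnji,achgh] add [zxq,nixbw] -> 11 lines: dvh nseja mujw zxq nixbw tbfgw sle ojzek igobz erqd hhgz
Hunk 4: at line 4 remove [nixbw,tbfgw] add [nuvn,zdlb,orws] -> 12 lines: dvh nseja mujw zxq nuvn zdlb orws sle ojzek igobz erqd hhgz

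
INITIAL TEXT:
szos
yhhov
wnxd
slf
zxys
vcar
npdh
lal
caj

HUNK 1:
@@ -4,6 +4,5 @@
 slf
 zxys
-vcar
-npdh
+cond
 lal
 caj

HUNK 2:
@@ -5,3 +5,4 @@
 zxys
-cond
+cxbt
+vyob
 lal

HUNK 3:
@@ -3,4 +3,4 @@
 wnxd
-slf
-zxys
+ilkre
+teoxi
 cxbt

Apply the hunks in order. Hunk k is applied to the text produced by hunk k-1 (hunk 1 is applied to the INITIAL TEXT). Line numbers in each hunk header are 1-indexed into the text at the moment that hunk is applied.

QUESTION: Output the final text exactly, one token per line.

Hunk 1: at line 4 remove [vcar,npdh] add [cond] -> 8 lines: szos yhhov wnxd slf zxys cond lal caj
Hunk 2: at line 5 remove [cond] add [cxbt,vyob] -> 9 lines: szos yhhov wnxd slf zxys cxbt vyob lal caj
Hunk 3: at line 3 remove [slf,zxys] add [ilkre,teoxi] -> 9 lines: szos yhhov wnxd ilkre teoxi cxbt vyob lal caj

Answer: szos
yhhov
wnxd
ilkre
teoxi
cxbt
vyob
lal
caj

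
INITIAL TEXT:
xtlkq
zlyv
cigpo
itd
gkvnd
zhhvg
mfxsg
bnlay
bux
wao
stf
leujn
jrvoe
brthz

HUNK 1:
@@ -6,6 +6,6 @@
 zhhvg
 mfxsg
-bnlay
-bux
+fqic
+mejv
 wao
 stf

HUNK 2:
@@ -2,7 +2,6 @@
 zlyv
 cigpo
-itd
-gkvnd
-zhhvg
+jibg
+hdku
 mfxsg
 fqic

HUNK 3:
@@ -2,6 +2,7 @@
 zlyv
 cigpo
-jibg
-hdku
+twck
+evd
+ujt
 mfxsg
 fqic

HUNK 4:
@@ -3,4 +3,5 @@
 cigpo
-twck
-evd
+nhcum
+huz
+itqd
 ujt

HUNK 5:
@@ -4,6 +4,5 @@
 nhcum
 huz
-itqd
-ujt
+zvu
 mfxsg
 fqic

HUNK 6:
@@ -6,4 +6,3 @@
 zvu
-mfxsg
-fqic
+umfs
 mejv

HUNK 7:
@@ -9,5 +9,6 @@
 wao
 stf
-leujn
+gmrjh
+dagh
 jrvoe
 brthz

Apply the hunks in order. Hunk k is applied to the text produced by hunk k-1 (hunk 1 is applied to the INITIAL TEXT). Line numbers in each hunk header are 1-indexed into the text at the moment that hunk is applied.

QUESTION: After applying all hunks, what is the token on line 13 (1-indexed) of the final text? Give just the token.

Hunk 1: at line 6 remove [bnlay,bux] add [fqic,mejv] -> 14 lines: xtlkq zlyv cigpo itd gkvnd zhhvg mfxsg fqic mejv wao stf leujn jrvoe brthz
Hunk 2: at line 2 remove [itd,gkvnd,zhhvg] add [jibg,hdku] -> 13 lines: xtlkq zlyv cigpo jibg hdku mfxsg fqic mejv wao stf leujn jrvoe brthz
Hunk 3: at line 2 remove [jibg,hdku] add [twck,evd,ujt] -> 14 lines: xtlkq zlyv cigpo twck evd ujt mfxsg fqic mejv wao stf leujn jrvoe brthz
Hunk 4: at line 3 remove [twck,evd] add [nhcum,huz,itqd] -> 15 lines: xtlkq zlyv cigpo nhcum huz itqd ujt mfxsg fqic mejv wao stf leujn jrvoe brthz
Hunk 5: at line 4 remove [itqd,ujt] add [zvu] -> 14 lines: xtlkq zlyv cigpo nhcum huz zvu mfxsg fqic mejv wao stf leujn jrvoe brthz
Hunk 6: at line 6 remove [mfxsg,fqic] add [umfs] -> 13 lines: xtlkq zlyv cigpo nhcum huz zvu umfs mejv wao stf leujn jrvoe brthz
Hunk 7: at line 9 remove [leujn] add [gmrjh,dagh] -> 14 lines: xtlkq zlyv cigpo nhcum huz zvu umfs mejv wao stf gmrjh dagh jrvoe brthz
Final line 13: jrvoe

Answer: jrvoe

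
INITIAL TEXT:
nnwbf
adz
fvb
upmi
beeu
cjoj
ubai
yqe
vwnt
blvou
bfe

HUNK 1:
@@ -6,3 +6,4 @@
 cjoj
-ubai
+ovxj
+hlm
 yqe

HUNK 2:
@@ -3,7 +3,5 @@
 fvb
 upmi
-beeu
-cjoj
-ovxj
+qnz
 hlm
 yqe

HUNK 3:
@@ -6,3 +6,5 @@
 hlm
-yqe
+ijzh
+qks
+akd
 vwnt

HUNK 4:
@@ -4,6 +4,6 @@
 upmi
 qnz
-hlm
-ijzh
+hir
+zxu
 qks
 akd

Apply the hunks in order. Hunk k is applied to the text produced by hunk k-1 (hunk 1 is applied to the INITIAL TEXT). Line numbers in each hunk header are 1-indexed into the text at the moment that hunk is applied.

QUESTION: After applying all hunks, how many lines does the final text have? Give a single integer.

Hunk 1: at line 6 remove [ubai] add [ovxj,hlm] -> 12 lines: nnwbf adz fvb upmi beeu cjoj ovxj hlm yqe vwnt blvou bfe
Hunk 2: at line 3 remove [beeu,cjoj,ovxj] add [qnz] -> 10 lines: nnwbf adz fvb upmi qnz hlm yqe vwnt blvou bfe
Hunk 3: at line 6 remove [yqe] add [ijzh,qks,akd] -> 12 lines: nnwbf adz fvb upmi qnz hlm ijzh qks akd vwnt blvou bfe
Hunk 4: at line 4 remove [hlm,ijzh] add [hir,zxu] -> 12 lines: nnwbf adz fvb upmi qnz hir zxu qks akd vwnt blvou bfe
Final line count: 12

Answer: 12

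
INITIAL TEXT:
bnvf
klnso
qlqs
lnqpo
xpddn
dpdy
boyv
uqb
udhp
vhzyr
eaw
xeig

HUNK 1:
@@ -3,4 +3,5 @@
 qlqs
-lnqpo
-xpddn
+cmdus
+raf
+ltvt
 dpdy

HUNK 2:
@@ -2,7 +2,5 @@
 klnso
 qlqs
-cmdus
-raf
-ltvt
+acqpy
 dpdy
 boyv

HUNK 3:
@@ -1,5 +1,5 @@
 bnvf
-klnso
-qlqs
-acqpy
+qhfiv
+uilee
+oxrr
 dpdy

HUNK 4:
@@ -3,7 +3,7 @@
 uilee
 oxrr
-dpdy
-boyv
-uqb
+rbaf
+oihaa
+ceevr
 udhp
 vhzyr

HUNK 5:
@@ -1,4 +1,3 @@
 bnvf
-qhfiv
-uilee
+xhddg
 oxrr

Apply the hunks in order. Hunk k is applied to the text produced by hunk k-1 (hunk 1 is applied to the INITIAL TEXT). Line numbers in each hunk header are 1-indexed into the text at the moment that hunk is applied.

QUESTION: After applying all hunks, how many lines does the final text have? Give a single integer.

Answer: 10

Derivation:
Hunk 1: at line 3 remove [lnqpo,xpddn] add [cmdus,raf,ltvt] -> 13 lines: bnvf klnso qlqs cmdus raf ltvt dpdy boyv uqb udhp vhzyr eaw xeig
Hunk 2: at line 2 remove [cmdus,raf,ltvt] add [acqpy] -> 11 lines: bnvf klnso qlqs acqpy dpdy boyv uqb udhp vhzyr eaw xeig
Hunk 3: at line 1 remove [klnso,qlqs,acqpy] add [qhfiv,uilee,oxrr] -> 11 lines: bnvf qhfiv uilee oxrr dpdy boyv uqb udhp vhzyr eaw xeig
Hunk 4: at line 3 remove [dpdy,boyv,uqb] add [rbaf,oihaa,ceevr] -> 11 lines: bnvf qhfiv uilee oxrr rbaf oihaa ceevr udhp vhzyr eaw xeig
Hunk 5: at line 1 remove [qhfiv,uilee] add [xhddg] -> 10 lines: bnvf xhddg oxrr rbaf oihaa ceevr udhp vhzyr eaw xeig
Final line count: 10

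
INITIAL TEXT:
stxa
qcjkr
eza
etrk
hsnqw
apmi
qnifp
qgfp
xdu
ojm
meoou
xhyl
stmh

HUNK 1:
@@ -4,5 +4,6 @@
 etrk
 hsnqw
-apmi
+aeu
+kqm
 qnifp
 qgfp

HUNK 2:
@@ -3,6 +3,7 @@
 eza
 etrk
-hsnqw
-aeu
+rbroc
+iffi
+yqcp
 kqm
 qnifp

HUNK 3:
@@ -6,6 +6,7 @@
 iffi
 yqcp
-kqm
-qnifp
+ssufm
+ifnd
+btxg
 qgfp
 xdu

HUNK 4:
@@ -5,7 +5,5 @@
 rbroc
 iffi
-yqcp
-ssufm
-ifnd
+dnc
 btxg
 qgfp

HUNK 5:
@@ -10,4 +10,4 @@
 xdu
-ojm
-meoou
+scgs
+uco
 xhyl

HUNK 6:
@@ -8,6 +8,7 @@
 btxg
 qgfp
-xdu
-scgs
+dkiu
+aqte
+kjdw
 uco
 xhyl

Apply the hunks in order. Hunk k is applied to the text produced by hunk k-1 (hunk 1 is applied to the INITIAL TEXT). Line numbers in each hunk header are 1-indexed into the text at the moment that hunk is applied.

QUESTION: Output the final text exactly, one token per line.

Hunk 1: at line 4 remove [apmi] add [aeu,kqm] -> 14 lines: stxa qcjkr eza etrk hsnqw aeu kqm qnifp qgfp xdu ojm meoou xhyl stmh
Hunk 2: at line 3 remove [hsnqw,aeu] add [rbroc,iffi,yqcp] -> 15 lines: stxa qcjkr eza etrk rbroc iffi yqcp kqm qnifp qgfp xdu ojm meoou xhyl stmh
Hunk 3: at line 6 remove [kqm,qnifp] add [ssufm,ifnd,btxg] -> 16 lines: stxa qcjkr eza etrk rbroc iffi yqcp ssufm ifnd btxg qgfp xdu ojm meoou xhyl stmh
Hunk 4: at line 5 remove [yqcp,ssufm,ifnd] add [dnc] -> 14 lines: stxa qcjkr eza etrk rbroc iffi dnc btxg qgfp xdu ojm meoou xhyl stmh
Hunk 5: at line 10 remove [ojm,meoou] add [scgs,uco] -> 14 lines: stxa qcjkr eza etrk rbroc iffi dnc btxg qgfp xdu scgs uco xhyl stmh
Hunk 6: at line 8 remove [xdu,scgs] add [dkiu,aqte,kjdw] -> 15 lines: stxa qcjkr eza etrk rbroc iffi dnc btxg qgfp dkiu aqte kjdw uco xhyl stmh

Answer: stxa
qcjkr
eza
etrk
rbroc
iffi
dnc
btxg
qgfp
dkiu
aqte
kjdw
uco
xhyl
stmh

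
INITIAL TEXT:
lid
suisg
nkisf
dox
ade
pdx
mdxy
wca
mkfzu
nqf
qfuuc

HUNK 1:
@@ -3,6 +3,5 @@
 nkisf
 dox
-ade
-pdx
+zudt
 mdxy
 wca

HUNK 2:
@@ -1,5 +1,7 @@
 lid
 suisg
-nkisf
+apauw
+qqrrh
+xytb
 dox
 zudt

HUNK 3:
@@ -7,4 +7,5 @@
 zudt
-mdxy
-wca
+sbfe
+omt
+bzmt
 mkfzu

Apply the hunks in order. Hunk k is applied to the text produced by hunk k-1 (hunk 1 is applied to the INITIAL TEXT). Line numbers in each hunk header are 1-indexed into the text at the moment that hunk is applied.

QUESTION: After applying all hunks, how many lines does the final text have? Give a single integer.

Hunk 1: at line 3 remove [ade,pdx] add [zudt] -> 10 lines: lid suisg nkisf dox zudt mdxy wca mkfzu nqf qfuuc
Hunk 2: at line 1 remove [nkisf] add [apauw,qqrrh,xytb] -> 12 lines: lid suisg apauw qqrrh xytb dox zudt mdxy wca mkfzu nqf qfuuc
Hunk 3: at line 7 remove [mdxy,wca] add [sbfe,omt,bzmt] -> 13 lines: lid suisg apauw qqrrh xytb dox zudt sbfe omt bzmt mkfzu nqf qfuuc
Final line count: 13

Answer: 13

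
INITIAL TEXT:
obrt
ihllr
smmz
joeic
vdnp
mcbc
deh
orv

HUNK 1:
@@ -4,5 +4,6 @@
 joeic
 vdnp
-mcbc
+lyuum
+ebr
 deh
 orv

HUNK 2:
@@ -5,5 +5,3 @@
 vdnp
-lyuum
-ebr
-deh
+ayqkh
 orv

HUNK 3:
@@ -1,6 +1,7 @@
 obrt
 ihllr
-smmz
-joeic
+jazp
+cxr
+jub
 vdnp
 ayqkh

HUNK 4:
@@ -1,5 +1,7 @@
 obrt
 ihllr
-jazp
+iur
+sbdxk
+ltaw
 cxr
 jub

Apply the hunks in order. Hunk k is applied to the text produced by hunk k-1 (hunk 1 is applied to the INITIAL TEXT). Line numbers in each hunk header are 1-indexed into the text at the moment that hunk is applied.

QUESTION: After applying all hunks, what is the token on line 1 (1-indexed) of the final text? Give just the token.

Hunk 1: at line 4 remove [mcbc] add [lyuum,ebr] -> 9 lines: obrt ihllr smmz joeic vdnp lyuum ebr deh orv
Hunk 2: at line 5 remove [lyuum,ebr,deh] add [ayqkh] -> 7 lines: obrt ihllr smmz joeic vdnp ayqkh orv
Hunk 3: at line 1 remove [smmz,joeic] add [jazp,cxr,jub] -> 8 lines: obrt ihllr jazp cxr jub vdnp ayqkh orv
Hunk 4: at line 1 remove [jazp] add [iur,sbdxk,ltaw] -> 10 lines: obrt ihllr iur sbdxk ltaw cxr jub vdnp ayqkh orv
Final line 1: obrt

Answer: obrt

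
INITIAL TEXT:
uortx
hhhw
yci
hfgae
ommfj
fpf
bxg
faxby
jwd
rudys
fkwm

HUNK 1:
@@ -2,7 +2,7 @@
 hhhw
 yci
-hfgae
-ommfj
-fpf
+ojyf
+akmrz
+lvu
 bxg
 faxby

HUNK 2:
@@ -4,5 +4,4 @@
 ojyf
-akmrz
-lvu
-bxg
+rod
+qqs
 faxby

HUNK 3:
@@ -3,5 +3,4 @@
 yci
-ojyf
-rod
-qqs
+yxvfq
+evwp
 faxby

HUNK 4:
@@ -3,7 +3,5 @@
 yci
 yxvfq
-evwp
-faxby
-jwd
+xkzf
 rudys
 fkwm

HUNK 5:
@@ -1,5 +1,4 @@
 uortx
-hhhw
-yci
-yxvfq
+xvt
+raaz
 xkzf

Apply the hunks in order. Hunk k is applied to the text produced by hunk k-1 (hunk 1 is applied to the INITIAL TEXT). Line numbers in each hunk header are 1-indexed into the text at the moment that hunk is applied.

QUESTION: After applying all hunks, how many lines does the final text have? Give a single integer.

Hunk 1: at line 2 remove [hfgae,ommfj,fpf] add [ojyf,akmrz,lvu] -> 11 lines: uortx hhhw yci ojyf akmrz lvu bxg faxby jwd rudys fkwm
Hunk 2: at line 4 remove [akmrz,lvu,bxg] add [rod,qqs] -> 10 lines: uortx hhhw yci ojyf rod qqs faxby jwd rudys fkwm
Hunk 3: at line 3 remove [ojyf,rod,qqs] add [yxvfq,evwp] -> 9 lines: uortx hhhw yci yxvfq evwp faxby jwd rudys fkwm
Hunk 4: at line 3 remove [evwp,faxby,jwd] add [xkzf] -> 7 lines: uortx hhhw yci yxvfq xkzf rudys fkwm
Hunk 5: at line 1 remove [hhhw,yci,yxvfq] add [xvt,raaz] -> 6 lines: uortx xvt raaz xkzf rudys fkwm
Final line count: 6

Answer: 6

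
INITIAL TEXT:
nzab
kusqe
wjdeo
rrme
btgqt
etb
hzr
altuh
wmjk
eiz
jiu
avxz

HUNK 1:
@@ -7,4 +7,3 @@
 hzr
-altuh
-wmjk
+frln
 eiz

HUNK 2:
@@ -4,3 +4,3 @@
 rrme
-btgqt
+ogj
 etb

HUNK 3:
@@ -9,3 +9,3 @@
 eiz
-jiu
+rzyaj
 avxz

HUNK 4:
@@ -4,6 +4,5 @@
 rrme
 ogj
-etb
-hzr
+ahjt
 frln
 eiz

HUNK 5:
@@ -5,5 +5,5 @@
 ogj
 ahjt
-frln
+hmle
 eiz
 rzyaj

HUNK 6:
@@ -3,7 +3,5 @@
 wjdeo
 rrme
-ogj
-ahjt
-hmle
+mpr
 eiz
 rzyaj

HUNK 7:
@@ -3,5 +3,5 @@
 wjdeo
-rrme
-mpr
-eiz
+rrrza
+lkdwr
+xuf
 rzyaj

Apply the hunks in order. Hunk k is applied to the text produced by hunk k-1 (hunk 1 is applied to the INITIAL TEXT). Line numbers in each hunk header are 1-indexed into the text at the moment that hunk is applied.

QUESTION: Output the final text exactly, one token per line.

Answer: nzab
kusqe
wjdeo
rrrza
lkdwr
xuf
rzyaj
avxz

Derivation:
Hunk 1: at line 7 remove [altuh,wmjk] add [frln] -> 11 lines: nzab kusqe wjdeo rrme btgqt etb hzr frln eiz jiu avxz
Hunk 2: at line 4 remove [btgqt] add [ogj] -> 11 lines: nzab kusqe wjdeo rrme ogj etb hzr frln eiz jiu avxz
Hunk 3: at line 9 remove [jiu] add [rzyaj] -> 11 lines: nzab kusqe wjdeo rrme ogj etb hzr frln eiz rzyaj avxz
Hunk 4: at line 4 remove [etb,hzr] add [ahjt] -> 10 lines: nzab kusqe wjdeo rrme ogj ahjt frln eiz rzyaj avxz
Hunk 5: at line 5 remove [frln] add [hmle] -> 10 lines: nzab kusqe wjdeo rrme ogj ahjt hmle eiz rzyaj avxz
Hunk 6: at line 3 remove [ogj,ahjt,hmle] add [mpr] -> 8 lines: nzab kusqe wjdeo rrme mpr eiz rzyaj avxz
Hunk 7: at line 3 remove [rrme,mpr,eiz] add [rrrza,lkdwr,xuf] -> 8 lines: nzab kusqe wjdeo rrrza lkdwr xuf rzyaj avxz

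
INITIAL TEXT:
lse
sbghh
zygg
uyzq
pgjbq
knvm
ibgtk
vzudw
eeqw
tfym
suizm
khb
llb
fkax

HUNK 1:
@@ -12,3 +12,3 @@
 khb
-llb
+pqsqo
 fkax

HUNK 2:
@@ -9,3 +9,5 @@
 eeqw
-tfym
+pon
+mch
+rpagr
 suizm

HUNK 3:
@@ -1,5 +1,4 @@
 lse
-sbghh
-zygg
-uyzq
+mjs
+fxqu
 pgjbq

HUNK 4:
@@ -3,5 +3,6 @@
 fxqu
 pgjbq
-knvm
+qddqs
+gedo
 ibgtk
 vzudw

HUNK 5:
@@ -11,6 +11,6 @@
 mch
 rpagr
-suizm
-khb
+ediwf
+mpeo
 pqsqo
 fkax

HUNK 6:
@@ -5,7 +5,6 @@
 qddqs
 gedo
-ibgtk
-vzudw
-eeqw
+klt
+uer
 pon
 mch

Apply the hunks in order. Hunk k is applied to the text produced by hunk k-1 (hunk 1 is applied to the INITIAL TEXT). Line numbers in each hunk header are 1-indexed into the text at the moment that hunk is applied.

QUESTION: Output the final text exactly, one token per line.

Answer: lse
mjs
fxqu
pgjbq
qddqs
gedo
klt
uer
pon
mch
rpagr
ediwf
mpeo
pqsqo
fkax

Derivation:
Hunk 1: at line 12 remove [llb] add [pqsqo] -> 14 lines: lse sbghh zygg uyzq pgjbq knvm ibgtk vzudw eeqw tfym suizm khb pqsqo fkax
Hunk 2: at line 9 remove [tfym] add [pon,mch,rpagr] -> 16 lines: lse sbghh zygg uyzq pgjbq knvm ibgtk vzudw eeqw pon mch rpagr suizm khb pqsqo fkax
Hunk 3: at line 1 remove [sbghh,zygg,uyzq] add [mjs,fxqu] -> 15 lines: lse mjs fxqu pgjbq knvm ibgtk vzudw eeqw pon mch rpagr suizm khb pqsqo fkax
Hunk 4: at line 3 remove [knvm] add [qddqs,gedo] -> 16 lines: lse mjs fxqu pgjbq qddqs gedo ibgtk vzudw eeqw pon mch rpagr suizm khb pqsqo fkax
Hunk 5: at line 11 remove [suizm,khb] add [ediwf,mpeo] -> 16 lines: lse mjs fxqu pgjbq qddqs gedo ibgtk vzudw eeqw pon mch rpagr ediwf mpeo pqsqo fkax
Hunk 6: at line 5 remove [ibgtk,vzudw,eeqw] add [klt,uer] -> 15 lines: lse mjs fxqu pgjbq qddqs gedo klt uer pon mch rpagr ediwf mpeo pqsqo fkax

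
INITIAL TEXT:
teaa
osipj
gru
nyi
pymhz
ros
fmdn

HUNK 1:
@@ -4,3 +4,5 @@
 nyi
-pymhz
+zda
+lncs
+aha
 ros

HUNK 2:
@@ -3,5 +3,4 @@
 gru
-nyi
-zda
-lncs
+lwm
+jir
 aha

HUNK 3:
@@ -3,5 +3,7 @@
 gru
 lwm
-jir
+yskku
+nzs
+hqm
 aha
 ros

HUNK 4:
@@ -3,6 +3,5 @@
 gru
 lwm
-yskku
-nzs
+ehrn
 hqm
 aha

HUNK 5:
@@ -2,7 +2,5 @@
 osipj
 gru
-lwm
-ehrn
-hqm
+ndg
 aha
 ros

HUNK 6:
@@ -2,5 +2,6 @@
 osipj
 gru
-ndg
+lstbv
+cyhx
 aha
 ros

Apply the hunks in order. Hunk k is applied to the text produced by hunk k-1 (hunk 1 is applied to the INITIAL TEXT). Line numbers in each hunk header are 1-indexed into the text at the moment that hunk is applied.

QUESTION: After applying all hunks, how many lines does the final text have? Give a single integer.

Answer: 8

Derivation:
Hunk 1: at line 4 remove [pymhz] add [zda,lncs,aha] -> 9 lines: teaa osipj gru nyi zda lncs aha ros fmdn
Hunk 2: at line 3 remove [nyi,zda,lncs] add [lwm,jir] -> 8 lines: teaa osipj gru lwm jir aha ros fmdn
Hunk 3: at line 3 remove [jir] add [yskku,nzs,hqm] -> 10 lines: teaa osipj gru lwm yskku nzs hqm aha ros fmdn
Hunk 4: at line 3 remove [yskku,nzs] add [ehrn] -> 9 lines: teaa osipj gru lwm ehrn hqm aha ros fmdn
Hunk 5: at line 2 remove [lwm,ehrn,hqm] add [ndg] -> 7 lines: teaa osipj gru ndg aha ros fmdn
Hunk 6: at line 2 remove [ndg] add [lstbv,cyhx] -> 8 lines: teaa osipj gru lstbv cyhx aha ros fmdn
Final line count: 8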